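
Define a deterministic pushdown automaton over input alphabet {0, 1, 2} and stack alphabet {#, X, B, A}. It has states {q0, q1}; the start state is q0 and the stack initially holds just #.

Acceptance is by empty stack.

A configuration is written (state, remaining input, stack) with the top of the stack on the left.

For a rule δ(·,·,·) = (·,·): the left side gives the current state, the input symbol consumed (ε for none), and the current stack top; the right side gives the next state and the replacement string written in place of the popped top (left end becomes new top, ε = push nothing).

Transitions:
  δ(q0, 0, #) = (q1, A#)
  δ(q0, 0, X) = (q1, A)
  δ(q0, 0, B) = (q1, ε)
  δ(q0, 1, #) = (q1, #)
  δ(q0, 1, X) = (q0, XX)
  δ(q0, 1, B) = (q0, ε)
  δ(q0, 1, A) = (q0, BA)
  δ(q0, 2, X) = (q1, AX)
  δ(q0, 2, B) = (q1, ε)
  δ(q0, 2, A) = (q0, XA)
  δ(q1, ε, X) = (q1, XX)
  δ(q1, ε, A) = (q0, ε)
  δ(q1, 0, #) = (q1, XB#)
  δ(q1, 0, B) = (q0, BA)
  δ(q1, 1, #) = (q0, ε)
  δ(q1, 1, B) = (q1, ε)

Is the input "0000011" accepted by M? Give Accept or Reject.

Accept

(q0, 0000011, #)
  read 0, top #: go to q1, push A# → (q1, 000011, A#)
  ε-move, top A: go to q0, push ε → (q0, 000011, #)
  read 0, top #: go to q1, push A# → (q1, 00011, A#)
  ε-move, top A: go to q0, push ε → (q0, 00011, #)
  read 0, top #: go to q1, push A# → (q1, 0011, A#)
  ε-move, top A: go to q0, push ε → (q0, 0011, #)
  read 0, top #: go to q1, push A# → (q1, 011, A#)
  ε-move, top A: go to q0, push ε → (q0, 011, #)
  read 0, top #: go to q1, push A# → (q1, 11, A#)
  ε-move, top A: go to q0, push ε → (q0, 11, #)
  read 1, top #: go to q1, push # → (q1, 1, #)
  read 1, top #: go to q0, push ε → (q0, ε, ε)
All input consumed and the stack is empty.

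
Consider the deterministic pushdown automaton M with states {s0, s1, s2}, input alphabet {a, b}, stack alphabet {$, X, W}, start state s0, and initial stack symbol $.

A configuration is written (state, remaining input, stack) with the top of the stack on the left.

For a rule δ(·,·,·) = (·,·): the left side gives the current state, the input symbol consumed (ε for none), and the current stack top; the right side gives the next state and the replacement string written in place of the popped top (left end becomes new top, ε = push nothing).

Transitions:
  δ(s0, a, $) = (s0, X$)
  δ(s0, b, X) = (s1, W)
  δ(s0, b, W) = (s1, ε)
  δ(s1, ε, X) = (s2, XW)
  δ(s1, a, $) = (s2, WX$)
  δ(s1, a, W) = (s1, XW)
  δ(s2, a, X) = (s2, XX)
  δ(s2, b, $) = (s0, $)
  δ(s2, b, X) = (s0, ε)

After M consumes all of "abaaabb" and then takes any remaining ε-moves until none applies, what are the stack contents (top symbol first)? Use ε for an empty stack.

WXWW$

(s0, abaaabb, $) ⊢ (s0, baaabb, X$) ⊢ (s1, aaabb, W$) ⊢ (s1, aabb, XW$) ⊢ (s2, aabb, XWW$) ⊢ (s2, abb, XXWW$) ⊢ (s2, bb, XXXWW$) ⊢ (s0, b, XXWW$) ⊢ (s1, ε, WXWW$)
All input consumed in state s1 with stack WXWW$.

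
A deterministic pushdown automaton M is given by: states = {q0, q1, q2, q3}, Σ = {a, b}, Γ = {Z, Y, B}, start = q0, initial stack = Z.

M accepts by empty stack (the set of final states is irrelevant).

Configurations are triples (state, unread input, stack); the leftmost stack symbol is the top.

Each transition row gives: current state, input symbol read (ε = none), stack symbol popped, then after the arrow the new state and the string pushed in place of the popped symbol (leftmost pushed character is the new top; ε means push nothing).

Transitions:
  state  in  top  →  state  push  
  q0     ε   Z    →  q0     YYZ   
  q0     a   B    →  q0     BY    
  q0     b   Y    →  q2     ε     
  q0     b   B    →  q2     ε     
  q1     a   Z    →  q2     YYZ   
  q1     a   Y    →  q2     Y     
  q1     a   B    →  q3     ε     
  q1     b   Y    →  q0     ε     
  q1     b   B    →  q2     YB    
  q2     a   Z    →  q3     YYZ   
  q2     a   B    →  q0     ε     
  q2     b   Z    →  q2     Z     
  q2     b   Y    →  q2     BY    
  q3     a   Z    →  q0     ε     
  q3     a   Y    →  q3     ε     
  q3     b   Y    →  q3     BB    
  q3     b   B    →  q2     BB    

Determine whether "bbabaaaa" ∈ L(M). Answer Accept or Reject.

(q0, bbabaaaa, Z)
  ε-move, top Z: go to q0, push YYZ → (q0, bbabaaaa, YYZ)
  read b, top Y: go to q2, push ε → (q2, babaaaa, YZ)
  read b, top Y: go to q2, push BY → (q2, abaaaa, BYZ)
  read a, top B: go to q0, push ε → (q0, baaaa, YZ)
  read b, top Y: go to q2, push ε → (q2, aaaa, Z)
  read a, top Z: go to q3, push YYZ → (q3, aaa, YYZ)
  read a, top Y: go to q3, push ε → (q3, aa, YZ)
  read a, top Y: go to q3, push ε → (q3, a, Z)
  read a, top Z: go to q0, push ε → (q0, ε, ε)
All input consumed and the stack is empty.

Accept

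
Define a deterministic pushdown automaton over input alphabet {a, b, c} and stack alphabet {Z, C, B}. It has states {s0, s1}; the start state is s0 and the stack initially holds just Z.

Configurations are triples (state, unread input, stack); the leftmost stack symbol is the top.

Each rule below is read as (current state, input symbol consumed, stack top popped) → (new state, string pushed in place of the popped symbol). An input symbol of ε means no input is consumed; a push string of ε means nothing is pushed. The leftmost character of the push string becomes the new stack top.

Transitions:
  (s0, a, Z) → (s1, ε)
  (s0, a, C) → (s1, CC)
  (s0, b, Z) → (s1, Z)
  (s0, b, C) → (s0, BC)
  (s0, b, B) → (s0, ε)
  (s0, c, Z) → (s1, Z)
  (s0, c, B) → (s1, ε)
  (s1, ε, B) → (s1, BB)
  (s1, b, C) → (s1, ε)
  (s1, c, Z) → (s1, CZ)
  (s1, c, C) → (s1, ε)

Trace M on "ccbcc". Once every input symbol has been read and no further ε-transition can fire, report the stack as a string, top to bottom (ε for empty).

(s0, ccbcc, Z) ⊢ (s1, cbcc, Z) ⊢ (s1, bcc, CZ) ⊢ (s1, cc, Z) ⊢ (s1, c, CZ) ⊢ (s1, ε, Z)
All input consumed in state s1 with stack Z.

Z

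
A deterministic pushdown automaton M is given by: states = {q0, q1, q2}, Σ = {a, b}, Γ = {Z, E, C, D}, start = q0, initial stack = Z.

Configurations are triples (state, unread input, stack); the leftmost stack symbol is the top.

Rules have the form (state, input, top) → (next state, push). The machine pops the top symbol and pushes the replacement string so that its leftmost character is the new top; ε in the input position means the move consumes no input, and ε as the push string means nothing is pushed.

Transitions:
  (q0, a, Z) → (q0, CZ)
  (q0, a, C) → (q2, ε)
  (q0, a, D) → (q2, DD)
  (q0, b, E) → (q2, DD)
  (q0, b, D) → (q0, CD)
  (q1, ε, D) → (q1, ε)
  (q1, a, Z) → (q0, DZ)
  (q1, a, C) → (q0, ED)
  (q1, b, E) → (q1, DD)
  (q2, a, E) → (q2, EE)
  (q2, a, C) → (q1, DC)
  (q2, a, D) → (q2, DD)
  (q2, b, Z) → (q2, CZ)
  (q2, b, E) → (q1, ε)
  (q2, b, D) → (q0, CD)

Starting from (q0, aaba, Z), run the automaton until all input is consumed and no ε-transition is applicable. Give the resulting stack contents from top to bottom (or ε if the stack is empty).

CZ

(q0, aaba, Z)
  read a, top Z: go to q0, push CZ → (q0, aba, CZ)
  read a, top C: go to q2, push ε → (q2, ba, Z)
  read b, top Z: go to q2, push CZ → (q2, a, CZ)
  read a, top C: go to q1, push DC → (q1, ε, DCZ)
  ε-move, top D: go to q1, push ε → (q1, ε, CZ)
All input consumed in state q1 with stack CZ.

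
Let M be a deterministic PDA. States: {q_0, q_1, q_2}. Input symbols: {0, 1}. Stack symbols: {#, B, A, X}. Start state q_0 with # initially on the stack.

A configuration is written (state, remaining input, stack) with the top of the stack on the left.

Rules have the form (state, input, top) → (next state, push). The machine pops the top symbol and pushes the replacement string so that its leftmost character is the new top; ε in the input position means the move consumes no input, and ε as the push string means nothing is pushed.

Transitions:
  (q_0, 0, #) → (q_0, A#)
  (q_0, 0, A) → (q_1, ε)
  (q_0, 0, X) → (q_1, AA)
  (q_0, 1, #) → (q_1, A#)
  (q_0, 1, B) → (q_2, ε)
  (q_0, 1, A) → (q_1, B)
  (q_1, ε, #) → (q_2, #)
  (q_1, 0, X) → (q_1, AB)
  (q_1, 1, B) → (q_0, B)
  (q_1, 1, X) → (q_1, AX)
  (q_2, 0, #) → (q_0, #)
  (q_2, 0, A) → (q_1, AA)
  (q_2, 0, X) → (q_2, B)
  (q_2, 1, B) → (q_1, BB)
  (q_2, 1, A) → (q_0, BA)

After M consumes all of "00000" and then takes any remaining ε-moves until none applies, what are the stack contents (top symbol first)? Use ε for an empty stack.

#

(q_0, 00000, #)
  read 0, top #: go to q_0, push A# → (q_0, 0000, A#)
  read 0, top A: go to q_1, push ε → (q_1, 000, #)
  ε-move, top #: go to q_2, push # → (q_2, 000, #)
  read 0, top #: go to q_0, push # → (q_0, 00, #)
  read 0, top #: go to q_0, push A# → (q_0, 0, A#)
  read 0, top A: go to q_1, push ε → (q_1, ε, #)
  ε-move, top #: go to q_2, push # → (q_2, ε, #)
All input consumed in state q_2 with stack #.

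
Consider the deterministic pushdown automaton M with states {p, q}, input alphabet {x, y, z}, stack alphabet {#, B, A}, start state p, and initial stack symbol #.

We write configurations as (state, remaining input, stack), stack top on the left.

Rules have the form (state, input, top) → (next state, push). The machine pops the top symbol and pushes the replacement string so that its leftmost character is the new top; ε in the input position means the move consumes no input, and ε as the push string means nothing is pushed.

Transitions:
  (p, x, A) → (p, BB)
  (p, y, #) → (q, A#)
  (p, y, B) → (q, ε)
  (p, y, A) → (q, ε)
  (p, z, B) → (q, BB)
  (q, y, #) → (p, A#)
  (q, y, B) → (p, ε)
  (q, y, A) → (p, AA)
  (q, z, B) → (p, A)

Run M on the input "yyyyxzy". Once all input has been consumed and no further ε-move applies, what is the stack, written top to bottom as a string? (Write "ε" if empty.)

(p, yyyyxzy, #) ⊢ (q, yyyxzy, A#) ⊢ (p, yyxzy, AA#) ⊢ (q, yxzy, A#) ⊢ (p, xzy, AA#) ⊢ (p, zy, BBA#) ⊢ (q, y, BBBA#) ⊢ (p, ε, BBA#)
All input consumed in state p with stack BBA#.

BBA#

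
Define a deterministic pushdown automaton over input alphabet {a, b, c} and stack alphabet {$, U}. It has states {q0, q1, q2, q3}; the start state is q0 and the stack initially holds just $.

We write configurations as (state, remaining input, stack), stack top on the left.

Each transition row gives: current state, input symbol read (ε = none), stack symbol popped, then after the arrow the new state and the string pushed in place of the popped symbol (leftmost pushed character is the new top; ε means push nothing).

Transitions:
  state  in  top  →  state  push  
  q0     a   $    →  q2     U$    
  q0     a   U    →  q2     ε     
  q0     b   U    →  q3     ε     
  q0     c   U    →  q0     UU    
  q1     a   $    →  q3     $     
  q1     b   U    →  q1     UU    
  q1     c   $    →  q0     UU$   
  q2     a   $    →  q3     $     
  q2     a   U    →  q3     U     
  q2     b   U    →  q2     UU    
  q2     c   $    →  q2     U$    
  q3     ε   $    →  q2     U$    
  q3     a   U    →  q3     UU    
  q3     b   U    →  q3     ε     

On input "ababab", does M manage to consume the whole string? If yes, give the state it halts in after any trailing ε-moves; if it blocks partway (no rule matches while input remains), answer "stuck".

(q0, ababab, $)
  read a, top $: go to q2, push U$ → (q2, babab, U$)
  read b, top U: go to q2, push UU → (q2, abab, UU$)
  read a, top U: go to q3, push U → (q3, bab, UU$)
  read b, top U: go to q3, push ε → (q3, ab, U$)
  read a, top U: go to q3, push UU → (q3, b, UU$)
  read b, top U: go to q3, push ε → (q3, ε, U$)
All input consumed; M is in state q3.

q3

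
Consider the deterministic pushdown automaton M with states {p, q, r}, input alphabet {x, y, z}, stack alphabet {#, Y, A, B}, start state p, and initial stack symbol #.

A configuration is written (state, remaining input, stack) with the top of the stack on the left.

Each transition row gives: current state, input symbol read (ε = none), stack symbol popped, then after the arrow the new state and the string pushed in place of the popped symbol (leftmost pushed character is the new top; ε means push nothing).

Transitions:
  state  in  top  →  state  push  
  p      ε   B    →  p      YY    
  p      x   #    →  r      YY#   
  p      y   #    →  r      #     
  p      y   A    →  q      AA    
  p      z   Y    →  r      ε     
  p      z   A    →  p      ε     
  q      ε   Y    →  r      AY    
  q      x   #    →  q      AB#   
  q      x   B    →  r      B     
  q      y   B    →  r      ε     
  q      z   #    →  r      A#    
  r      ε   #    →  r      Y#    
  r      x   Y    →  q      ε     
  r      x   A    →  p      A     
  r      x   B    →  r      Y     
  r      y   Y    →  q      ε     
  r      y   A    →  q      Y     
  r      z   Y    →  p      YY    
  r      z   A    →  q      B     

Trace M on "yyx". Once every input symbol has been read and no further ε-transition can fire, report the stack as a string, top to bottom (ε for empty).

(p, yyx, #) ⊢ (r, yx, #) ⊢ (r, yx, Y#) ⊢ (q, x, #) ⊢ (q, ε, AB#)
All input consumed in state q with stack AB#.

AB#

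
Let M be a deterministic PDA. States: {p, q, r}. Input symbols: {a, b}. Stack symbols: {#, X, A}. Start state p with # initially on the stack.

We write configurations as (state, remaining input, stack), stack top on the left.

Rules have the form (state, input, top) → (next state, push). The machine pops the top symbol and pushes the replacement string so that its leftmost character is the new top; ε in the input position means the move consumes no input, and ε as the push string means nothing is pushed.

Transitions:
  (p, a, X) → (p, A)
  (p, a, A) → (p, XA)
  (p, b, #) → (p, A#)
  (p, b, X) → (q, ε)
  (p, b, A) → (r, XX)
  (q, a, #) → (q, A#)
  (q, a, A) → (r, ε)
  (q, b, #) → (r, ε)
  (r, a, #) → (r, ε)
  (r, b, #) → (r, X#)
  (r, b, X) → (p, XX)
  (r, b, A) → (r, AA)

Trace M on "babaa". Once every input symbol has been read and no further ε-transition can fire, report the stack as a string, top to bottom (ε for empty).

ε

(p, babaa, #)
  read b, top #: go to p, push A# → (p, abaa, A#)
  read a, top A: go to p, push XA → (p, baa, XA#)
  read b, top X: go to q, push ε → (q, aa, A#)
  read a, top A: go to r, push ε → (r, a, #)
  read a, top #: go to r, push ε → (r, ε, ε)
All input consumed in state r with stack ε.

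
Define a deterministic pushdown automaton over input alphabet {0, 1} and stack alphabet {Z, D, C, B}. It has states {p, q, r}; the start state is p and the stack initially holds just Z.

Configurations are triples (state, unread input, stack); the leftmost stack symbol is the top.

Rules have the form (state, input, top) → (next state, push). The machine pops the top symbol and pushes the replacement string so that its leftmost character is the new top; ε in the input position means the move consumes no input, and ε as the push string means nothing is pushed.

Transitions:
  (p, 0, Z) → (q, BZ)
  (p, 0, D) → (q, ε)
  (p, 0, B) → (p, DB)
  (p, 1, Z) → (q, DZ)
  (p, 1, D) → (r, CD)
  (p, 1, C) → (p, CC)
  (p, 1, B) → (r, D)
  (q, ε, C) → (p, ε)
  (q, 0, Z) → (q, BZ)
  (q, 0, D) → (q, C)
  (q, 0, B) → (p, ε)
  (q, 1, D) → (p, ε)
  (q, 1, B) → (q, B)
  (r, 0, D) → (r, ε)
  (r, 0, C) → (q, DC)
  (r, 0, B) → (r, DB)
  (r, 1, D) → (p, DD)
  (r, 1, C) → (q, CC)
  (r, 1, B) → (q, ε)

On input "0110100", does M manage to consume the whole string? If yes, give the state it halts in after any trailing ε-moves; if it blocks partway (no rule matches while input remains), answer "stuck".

(p, 0110100, Z)
  read 0, top Z: go to q, push BZ → (q, 110100, BZ)
  read 1, top B: go to q, push B → (q, 10100, BZ)
  read 1, top B: go to q, push B → (q, 0100, BZ)
  read 0, top B: go to p, push ε → (p, 100, Z)
  read 1, top Z: go to q, push DZ → (q, 00, DZ)
  read 0, top D: go to q, push C → (q, 0, CZ)
  ε-move, top C: go to p, push ε → (p, 0, Z)
  read 0, top Z: go to q, push BZ → (q, ε, BZ)
All input consumed; M is in state q.

q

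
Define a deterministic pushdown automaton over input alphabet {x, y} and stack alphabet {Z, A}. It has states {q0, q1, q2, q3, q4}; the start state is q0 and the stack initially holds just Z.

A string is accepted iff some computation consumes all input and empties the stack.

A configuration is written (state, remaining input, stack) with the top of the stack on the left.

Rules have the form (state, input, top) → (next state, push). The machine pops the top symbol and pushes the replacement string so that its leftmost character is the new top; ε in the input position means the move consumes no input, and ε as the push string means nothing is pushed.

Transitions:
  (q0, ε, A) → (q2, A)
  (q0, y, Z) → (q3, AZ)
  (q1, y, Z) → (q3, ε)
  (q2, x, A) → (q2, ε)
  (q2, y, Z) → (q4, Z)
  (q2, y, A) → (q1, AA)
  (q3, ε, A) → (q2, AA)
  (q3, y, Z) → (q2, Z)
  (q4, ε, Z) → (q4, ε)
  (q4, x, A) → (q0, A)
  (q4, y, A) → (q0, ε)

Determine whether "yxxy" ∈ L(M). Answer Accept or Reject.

Accept

(q0, yxxy, Z)
  read y, top Z: go to q3, push AZ → (q3, xxy, AZ)
  ε-move, top A: go to q2, push AA → (q2, xxy, AAZ)
  read x, top A: go to q2, push ε → (q2, xy, AZ)
  read x, top A: go to q2, push ε → (q2, y, Z)
  read y, top Z: go to q4, push Z → (q4, ε, Z)
  ε-move, top Z: go to q4, push ε → (q4, ε, ε)
All input consumed and the stack is empty.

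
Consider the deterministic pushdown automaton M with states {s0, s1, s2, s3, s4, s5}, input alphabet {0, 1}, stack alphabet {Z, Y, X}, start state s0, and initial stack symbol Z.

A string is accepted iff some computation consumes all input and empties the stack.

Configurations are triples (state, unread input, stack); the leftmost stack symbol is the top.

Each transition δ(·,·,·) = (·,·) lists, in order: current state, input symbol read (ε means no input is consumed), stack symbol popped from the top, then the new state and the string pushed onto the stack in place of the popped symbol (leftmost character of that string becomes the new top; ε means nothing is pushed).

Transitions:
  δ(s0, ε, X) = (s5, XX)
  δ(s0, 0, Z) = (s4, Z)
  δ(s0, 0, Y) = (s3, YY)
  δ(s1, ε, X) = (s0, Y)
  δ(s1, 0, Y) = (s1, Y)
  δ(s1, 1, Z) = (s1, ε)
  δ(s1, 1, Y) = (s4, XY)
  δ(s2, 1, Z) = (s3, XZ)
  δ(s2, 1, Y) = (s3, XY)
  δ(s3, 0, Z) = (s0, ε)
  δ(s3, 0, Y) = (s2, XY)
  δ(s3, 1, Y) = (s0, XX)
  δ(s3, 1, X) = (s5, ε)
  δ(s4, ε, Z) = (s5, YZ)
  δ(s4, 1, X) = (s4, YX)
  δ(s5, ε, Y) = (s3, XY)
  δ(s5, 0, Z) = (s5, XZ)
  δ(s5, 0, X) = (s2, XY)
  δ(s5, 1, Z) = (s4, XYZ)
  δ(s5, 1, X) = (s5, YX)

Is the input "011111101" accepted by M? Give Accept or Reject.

(s0, 011111101, Z)
  read 0, top Z: go to s4, push Z → (s4, 11111101, Z)
  ε-move, top Z: go to s5, push YZ → (s5, 11111101, YZ)
  ε-move, top Y: go to s3, push XY → (s3, 11111101, XYZ)
  read 1, top X: go to s5, push ε → (s5, 1111101, YZ)
  ε-move, top Y: go to s3, push XY → (s3, 1111101, XYZ)
  read 1, top X: go to s5, push ε → (s5, 111101, YZ)
  ε-move, top Y: go to s3, push XY → (s3, 111101, XYZ)
  read 1, top X: go to s5, push ε → (s5, 11101, YZ)
  ε-move, top Y: go to s3, push XY → (s3, 11101, XYZ)
  read 1, top X: go to s5, push ε → (s5, 1101, YZ)
  ε-move, top Y: go to s3, push XY → (s3, 1101, XYZ)
  read 1, top X: go to s5, push ε → (s5, 101, YZ)
  ε-move, top Y: go to s3, push XY → (s3, 101, XYZ)
  read 1, top X: go to s5, push ε → (s5, 01, YZ)
  ε-move, top Y: go to s3, push XY → (s3, 01, XYZ)
No transition applies at (s3, 01, XYZ); input not fully consumed.

Reject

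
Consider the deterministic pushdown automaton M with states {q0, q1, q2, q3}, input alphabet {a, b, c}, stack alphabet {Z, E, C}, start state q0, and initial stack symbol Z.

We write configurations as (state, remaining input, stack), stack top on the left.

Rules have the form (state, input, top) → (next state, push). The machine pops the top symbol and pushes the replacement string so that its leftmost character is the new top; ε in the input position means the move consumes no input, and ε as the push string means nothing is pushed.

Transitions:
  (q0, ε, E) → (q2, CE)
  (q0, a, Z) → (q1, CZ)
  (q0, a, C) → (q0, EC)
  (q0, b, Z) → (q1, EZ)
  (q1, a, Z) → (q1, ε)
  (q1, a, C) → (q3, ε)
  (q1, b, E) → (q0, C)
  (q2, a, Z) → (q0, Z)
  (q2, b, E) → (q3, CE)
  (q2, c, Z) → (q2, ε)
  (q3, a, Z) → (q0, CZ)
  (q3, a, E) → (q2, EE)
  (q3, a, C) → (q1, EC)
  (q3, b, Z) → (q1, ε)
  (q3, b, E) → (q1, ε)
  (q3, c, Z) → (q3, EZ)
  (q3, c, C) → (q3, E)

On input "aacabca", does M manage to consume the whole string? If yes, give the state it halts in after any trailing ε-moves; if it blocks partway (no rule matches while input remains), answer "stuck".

q2

(q0, aacabca, Z)
  read a, top Z: go to q1, push CZ → (q1, acabca, CZ)
  read a, top C: go to q3, push ε → (q3, cabca, Z)
  read c, top Z: go to q3, push EZ → (q3, abca, EZ)
  read a, top E: go to q2, push EE → (q2, bca, EEZ)
  read b, top E: go to q3, push CE → (q3, ca, CEEZ)
  read c, top C: go to q3, push E → (q3, a, EEEZ)
  read a, top E: go to q2, push EE → (q2, ε, EEEEZ)
All input consumed; M is in state q2.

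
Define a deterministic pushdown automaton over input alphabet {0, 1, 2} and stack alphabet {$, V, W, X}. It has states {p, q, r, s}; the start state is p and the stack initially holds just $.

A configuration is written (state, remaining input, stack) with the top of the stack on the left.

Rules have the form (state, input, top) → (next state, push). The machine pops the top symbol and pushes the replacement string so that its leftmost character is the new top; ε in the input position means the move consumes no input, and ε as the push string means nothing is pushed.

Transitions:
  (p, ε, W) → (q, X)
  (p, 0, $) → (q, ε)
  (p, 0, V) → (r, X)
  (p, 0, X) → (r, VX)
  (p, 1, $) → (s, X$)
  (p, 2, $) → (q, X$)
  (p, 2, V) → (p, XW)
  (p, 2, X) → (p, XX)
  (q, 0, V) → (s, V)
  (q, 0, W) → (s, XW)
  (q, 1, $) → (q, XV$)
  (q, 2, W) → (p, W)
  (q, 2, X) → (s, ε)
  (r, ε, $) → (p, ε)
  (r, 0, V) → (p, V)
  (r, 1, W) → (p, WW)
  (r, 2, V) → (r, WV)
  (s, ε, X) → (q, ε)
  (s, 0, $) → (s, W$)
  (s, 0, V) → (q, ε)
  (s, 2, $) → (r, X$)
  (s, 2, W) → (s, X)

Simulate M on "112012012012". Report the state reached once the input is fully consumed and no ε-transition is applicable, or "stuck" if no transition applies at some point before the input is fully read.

(p, 112012012012, $)
  read 1, top $: go to s, push X$ → (s, 12012012012, X$)
  ε-move, top X: go to q, push ε → (q, 12012012012, $)
  read 1, top $: go to q, push XV$ → (q, 2012012012, XV$)
  read 2, top X: go to s, push ε → (s, 012012012, V$)
  read 0, top V: go to q, push ε → (q, 12012012, $)
  read 1, top $: go to q, push XV$ → (q, 2012012, XV$)
  read 2, top X: go to s, push ε → (s, 012012, V$)
  read 0, top V: go to q, push ε → (q, 12012, $)
  read 1, top $: go to q, push XV$ → (q, 2012, XV$)
  read 2, top X: go to s, push ε → (s, 012, V$)
  read 0, top V: go to q, push ε → (q, 12, $)
  read 1, top $: go to q, push XV$ → (q, 2, XV$)
  read 2, top X: go to s, push ε → (s, ε, V$)
All input consumed; M is in state s.

s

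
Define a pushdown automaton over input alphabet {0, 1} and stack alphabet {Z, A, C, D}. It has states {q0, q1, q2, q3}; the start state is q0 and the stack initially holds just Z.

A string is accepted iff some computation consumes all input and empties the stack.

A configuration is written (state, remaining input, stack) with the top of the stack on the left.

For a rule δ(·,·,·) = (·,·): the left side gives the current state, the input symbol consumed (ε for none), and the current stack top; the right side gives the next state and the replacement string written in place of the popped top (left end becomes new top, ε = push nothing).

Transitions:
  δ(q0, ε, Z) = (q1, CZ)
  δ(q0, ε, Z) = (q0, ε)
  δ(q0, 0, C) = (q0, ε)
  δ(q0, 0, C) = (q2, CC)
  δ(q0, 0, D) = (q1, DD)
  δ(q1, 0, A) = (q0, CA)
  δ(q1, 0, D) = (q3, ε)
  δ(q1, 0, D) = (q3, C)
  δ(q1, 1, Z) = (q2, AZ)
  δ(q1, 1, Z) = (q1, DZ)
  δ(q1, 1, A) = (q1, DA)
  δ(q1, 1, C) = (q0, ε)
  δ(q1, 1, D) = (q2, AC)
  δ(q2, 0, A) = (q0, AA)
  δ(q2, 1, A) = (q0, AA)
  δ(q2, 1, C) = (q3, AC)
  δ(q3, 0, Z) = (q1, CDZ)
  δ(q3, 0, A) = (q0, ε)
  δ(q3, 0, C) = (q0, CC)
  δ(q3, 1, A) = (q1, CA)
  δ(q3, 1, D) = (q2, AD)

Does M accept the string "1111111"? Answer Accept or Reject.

Accept

One accepting computation: (q0, 1111111, Z) ⊢ (q1, 1111111, CZ) ⊢ (q0, 111111, Z) ⊢ (q1, 111111, CZ) ⊢ (q0, 11111, Z) ⊢ (q1, 11111, CZ) ⊢ (q0, 1111, Z) ⊢ (q1, 1111, CZ) ⊢ (q0, 111, Z) ⊢ (q1, 111, CZ) ⊢ (q0, 11, Z) ⊢ (q1, 11, CZ) ⊢ (q0, 1, Z) ⊢ (q1, 1, CZ) ⊢ (q0, ε, Z) ⊢ (q0, ε, ε)
All input consumed and the stack is empty.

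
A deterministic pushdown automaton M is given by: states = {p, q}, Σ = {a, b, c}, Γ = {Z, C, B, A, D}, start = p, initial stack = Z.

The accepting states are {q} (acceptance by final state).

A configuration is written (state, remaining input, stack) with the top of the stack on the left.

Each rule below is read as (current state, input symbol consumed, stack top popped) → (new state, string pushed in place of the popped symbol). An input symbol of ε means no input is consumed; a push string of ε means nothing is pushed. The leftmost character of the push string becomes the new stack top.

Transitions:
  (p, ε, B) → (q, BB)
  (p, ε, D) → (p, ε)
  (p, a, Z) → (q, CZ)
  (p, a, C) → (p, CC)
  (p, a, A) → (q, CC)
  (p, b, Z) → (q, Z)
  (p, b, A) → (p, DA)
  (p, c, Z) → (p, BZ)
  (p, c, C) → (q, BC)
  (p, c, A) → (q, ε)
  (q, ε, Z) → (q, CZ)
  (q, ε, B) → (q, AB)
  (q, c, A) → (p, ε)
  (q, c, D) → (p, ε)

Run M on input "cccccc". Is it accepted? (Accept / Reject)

(p, cccccc, Z) ⊢ (p, ccccc, BZ) ⊢ (q, ccccc, BBZ) ⊢ (q, ccccc, ABBZ) ⊢ (p, cccc, BBZ) ⊢ (q, cccc, BBBZ) ⊢ (q, cccc, ABBBZ) ⊢ (p, ccc, BBBZ) ⊢ (q, ccc, BBBBZ) ⊢ (q, ccc, ABBBBZ) ⊢ (p, cc, BBBBZ) ⊢ (q, cc, BBBBBZ) ⊢ (q, cc, ABBBBBZ) ⊢ (p, c, BBBBBZ) ⊢ (q, c, BBBBBBZ) ⊢ (q, c, ABBBBBBZ) ⊢ (p, ε, BBBBBBZ) ⊢ (q, ε, BBBBBBBZ)
All input consumed; state q ∈ F.

Accept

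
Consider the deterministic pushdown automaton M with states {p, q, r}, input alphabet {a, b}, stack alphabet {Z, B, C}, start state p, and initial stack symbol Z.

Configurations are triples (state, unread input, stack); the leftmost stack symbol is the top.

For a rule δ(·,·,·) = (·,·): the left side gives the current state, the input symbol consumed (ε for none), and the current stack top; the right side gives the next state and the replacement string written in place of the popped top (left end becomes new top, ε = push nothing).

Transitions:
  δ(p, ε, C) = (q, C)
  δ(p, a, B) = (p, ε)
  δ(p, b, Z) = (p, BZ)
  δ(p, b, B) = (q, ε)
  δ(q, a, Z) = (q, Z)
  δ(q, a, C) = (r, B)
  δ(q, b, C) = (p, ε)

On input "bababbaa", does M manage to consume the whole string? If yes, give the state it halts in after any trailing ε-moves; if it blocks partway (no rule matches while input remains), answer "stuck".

(p, bababbaa, Z)
  read b, top Z: go to p, push BZ → (p, ababbaa, BZ)
  read a, top B: go to p, push ε → (p, babbaa, Z)
  read b, top Z: go to p, push BZ → (p, abbaa, BZ)
  read a, top B: go to p, push ε → (p, bbaa, Z)
  read b, top Z: go to p, push BZ → (p, baa, BZ)
  read b, top B: go to q, push ε → (q, aa, Z)
  read a, top Z: go to q, push Z → (q, a, Z)
  read a, top Z: go to q, push Z → (q, ε, Z)
All input consumed; M is in state q.

q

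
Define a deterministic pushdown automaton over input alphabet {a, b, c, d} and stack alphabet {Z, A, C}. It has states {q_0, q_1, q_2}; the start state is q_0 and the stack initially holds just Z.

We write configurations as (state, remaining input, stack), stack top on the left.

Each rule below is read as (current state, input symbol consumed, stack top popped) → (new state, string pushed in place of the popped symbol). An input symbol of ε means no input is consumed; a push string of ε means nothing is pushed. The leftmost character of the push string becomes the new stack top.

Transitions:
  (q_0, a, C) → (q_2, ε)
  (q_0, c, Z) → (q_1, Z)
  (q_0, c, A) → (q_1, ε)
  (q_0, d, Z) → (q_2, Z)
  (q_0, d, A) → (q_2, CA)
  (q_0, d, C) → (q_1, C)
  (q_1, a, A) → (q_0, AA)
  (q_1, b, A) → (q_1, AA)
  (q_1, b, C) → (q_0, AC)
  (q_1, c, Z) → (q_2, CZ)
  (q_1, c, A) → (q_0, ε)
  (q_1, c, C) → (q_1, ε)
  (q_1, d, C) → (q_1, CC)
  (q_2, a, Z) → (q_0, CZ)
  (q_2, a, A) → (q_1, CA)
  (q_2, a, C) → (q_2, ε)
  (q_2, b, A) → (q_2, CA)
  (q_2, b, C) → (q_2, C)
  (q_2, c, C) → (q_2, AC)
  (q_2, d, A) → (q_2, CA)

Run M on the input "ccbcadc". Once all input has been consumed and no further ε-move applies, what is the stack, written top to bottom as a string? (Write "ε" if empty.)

(q_0, ccbcadc, Z)
  read c, top Z: go to q_1, push Z → (q_1, cbcadc, Z)
  read c, top Z: go to q_2, push CZ → (q_2, bcadc, CZ)
  read b, top C: go to q_2, push C → (q_2, cadc, CZ)
  read c, top C: go to q_2, push AC → (q_2, adc, ACZ)
  read a, top A: go to q_1, push CA → (q_1, dc, CACZ)
  read d, top C: go to q_1, push CC → (q_1, c, CCACZ)
  read c, top C: go to q_1, push ε → (q_1, ε, CACZ)
All input consumed in state q_1 with stack CACZ.

CACZ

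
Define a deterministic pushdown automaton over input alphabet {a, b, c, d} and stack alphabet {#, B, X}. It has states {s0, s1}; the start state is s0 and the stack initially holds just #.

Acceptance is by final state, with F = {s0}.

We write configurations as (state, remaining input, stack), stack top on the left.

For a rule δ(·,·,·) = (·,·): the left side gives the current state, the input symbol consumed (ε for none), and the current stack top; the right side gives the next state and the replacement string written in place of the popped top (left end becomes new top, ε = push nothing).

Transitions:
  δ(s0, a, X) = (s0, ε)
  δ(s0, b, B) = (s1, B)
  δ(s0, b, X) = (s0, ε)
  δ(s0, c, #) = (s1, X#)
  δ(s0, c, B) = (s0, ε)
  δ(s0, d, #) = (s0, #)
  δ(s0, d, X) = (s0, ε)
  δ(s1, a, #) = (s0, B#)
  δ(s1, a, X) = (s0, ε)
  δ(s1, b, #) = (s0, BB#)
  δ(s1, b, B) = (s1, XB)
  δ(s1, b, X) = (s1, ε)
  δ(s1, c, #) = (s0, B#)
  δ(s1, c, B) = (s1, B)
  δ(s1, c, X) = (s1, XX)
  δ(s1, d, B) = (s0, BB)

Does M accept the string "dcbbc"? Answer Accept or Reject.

(s0, dcbbc, #) ⊢ (s0, cbbc, #) ⊢ (s1, bbc, X#) ⊢ (s1, bc, #) ⊢ (s0, c, BB#) ⊢ (s0, ε, B#)
All input consumed; state s0 ∈ F.

Accept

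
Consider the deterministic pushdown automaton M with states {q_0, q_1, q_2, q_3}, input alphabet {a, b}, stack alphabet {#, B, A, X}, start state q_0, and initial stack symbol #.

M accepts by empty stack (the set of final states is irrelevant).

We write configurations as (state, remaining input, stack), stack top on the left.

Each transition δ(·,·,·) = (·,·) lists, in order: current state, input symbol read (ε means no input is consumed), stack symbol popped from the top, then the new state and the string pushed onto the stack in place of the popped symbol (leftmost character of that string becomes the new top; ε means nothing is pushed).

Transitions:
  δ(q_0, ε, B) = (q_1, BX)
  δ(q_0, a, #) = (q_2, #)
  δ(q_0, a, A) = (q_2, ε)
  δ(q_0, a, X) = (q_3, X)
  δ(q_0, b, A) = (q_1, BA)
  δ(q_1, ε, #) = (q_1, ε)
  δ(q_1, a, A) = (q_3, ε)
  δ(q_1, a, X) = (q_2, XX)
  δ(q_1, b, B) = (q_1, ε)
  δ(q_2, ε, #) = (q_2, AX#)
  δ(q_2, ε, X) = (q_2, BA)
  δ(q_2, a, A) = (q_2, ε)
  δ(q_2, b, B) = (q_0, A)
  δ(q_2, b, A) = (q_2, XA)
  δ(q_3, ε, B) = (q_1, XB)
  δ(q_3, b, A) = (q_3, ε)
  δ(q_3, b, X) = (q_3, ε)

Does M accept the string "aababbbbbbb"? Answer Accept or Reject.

Reject

(q_0, aababbbbbbb, #)
  read a, top #: go to q_2, push # → (q_2, ababbbbbbb, #)
  ε-move, top #: go to q_2, push AX# → (q_2, ababbbbbbb, AX#)
  read a, top A: go to q_2, push ε → (q_2, babbbbbbb, X#)
  ε-move, top X: go to q_2, push BA → (q_2, babbbbbbb, BA#)
  read b, top B: go to q_0, push A → (q_0, abbbbbbb, AA#)
  read a, top A: go to q_2, push ε → (q_2, bbbbbbb, A#)
  read b, top A: go to q_2, push XA → (q_2, bbbbbb, XA#)
  ε-move, top X: go to q_2, push BA → (q_2, bbbbbb, BAA#)
  read b, top B: go to q_0, push A → (q_0, bbbbb, AAA#)
  read b, top A: go to q_1, push BA → (q_1, bbbb, BAAA#)
  read b, top B: go to q_1, push ε → (q_1, bbb, AAA#)
No transition applies at (q_1, bbb, AAA#); input not fully consumed.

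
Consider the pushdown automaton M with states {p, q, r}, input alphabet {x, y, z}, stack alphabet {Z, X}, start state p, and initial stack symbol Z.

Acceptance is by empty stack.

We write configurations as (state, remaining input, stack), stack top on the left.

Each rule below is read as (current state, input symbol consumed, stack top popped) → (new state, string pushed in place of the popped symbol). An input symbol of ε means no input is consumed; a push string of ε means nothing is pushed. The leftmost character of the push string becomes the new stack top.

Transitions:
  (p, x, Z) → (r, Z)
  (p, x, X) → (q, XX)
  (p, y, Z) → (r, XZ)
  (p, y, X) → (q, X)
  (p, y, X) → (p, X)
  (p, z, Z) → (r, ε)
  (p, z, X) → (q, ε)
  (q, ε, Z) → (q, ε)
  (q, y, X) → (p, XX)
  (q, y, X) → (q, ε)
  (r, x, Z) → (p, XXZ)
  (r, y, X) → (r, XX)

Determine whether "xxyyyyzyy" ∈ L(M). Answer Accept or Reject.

One accepting computation: (p, xxyyyyzyy, Z) ⊢ (r, xyyyyzyy, Z) ⊢ (p, yyyyzyy, XXZ) ⊢ (q, yyyzyy, XXZ) ⊢ (p, yyzyy, XXXZ) ⊢ (p, yzyy, XXXZ) ⊢ (p, zyy, XXXZ) ⊢ (q, yy, XXZ) ⊢ (q, y, XZ) ⊢ (q, ε, Z) ⊢ (q, ε, ε)
All input consumed and the stack is empty.

Accept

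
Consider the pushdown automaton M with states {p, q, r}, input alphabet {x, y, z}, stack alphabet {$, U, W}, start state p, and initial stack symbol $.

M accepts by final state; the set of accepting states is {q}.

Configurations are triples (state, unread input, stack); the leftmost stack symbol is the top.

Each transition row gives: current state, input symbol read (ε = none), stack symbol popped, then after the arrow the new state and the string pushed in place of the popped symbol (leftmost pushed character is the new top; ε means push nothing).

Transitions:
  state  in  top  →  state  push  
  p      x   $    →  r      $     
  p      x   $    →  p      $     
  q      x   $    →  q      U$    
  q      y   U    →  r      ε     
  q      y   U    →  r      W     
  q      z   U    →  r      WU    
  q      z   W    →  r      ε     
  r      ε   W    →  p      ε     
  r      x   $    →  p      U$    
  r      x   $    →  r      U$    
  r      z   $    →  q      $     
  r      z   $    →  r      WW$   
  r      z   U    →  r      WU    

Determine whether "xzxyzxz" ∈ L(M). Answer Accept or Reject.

No computation consumes all input and reaches a final state.

Reject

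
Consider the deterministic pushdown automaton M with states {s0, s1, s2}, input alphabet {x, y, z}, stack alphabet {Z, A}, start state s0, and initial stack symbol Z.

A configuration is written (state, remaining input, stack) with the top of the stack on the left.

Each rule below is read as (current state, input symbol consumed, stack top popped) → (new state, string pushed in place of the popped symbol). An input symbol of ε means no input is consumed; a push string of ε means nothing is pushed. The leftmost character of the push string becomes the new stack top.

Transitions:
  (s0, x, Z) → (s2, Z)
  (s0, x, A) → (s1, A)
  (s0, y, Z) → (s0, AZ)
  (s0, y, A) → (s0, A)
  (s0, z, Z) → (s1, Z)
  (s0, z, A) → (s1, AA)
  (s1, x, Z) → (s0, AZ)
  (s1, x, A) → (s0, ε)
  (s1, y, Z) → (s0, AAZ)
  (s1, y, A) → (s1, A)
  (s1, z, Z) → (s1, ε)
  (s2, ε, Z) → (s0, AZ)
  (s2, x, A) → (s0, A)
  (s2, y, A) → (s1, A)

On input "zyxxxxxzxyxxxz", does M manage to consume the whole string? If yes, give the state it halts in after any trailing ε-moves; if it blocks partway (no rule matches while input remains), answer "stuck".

(s0, zyxxxxxzxyxxxz, Z)
  read z, top Z: go to s1, push Z → (s1, yxxxxxzxyxxxz, Z)
  read y, top Z: go to s0, push AAZ → (s0, xxxxxzxyxxxz, AAZ)
  read x, top A: go to s1, push A → (s1, xxxxzxyxxxz, AAZ)
  read x, top A: go to s0, push ε → (s0, xxxzxyxxxz, AZ)
  read x, top A: go to s1, push A → (s1, xxzxyxxxz, AZ)
  read x, top A: go to s0, push ε → (s0, xzxyxxxz, Z)
  read x, top Z: go to s2, push Z → (s2, zxyxxxz, Z)
  ε-move, top Z: go to s0, push AZ → (s0, zxyxxxz, AZ)
  read z, top A: go to s1, push AA → (s1, xyxxxz, AAZ)
  read x, top A: go to s0, push ε → (s0, yxxxz, AZ)
  read y, top A: go to s0, push A → (s0, xxxz, AZ)
  read x, top A: go to s1, push A → (s1, xxz, AZ)
  read x, top A: go to s0, push ε → (s0, xz, Z)
  read x, top Z: go to s2, push Z → (s2, z, Z)
  ε-move, top Z: go to s0, push AZ → (s0, z, AZ)
  read z, top A: go to s1, push AA → (s1, ε, AAZ)
All input consumed; M is in state s1.

s1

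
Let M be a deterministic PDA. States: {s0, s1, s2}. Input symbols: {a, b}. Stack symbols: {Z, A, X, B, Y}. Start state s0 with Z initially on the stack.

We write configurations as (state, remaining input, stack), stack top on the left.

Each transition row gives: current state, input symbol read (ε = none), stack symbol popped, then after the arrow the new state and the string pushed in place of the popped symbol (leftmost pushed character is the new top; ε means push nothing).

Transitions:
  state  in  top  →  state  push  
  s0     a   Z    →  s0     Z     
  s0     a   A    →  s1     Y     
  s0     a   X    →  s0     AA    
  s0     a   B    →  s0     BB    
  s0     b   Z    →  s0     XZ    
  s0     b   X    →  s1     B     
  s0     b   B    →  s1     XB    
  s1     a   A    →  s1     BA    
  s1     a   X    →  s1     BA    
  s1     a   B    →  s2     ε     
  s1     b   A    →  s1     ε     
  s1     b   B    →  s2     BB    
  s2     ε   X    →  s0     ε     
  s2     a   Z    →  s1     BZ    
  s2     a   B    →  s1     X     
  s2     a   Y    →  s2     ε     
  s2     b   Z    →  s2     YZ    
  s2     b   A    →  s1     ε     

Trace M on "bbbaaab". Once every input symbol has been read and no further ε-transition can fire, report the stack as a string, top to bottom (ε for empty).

(s0, bbbaaab, Z)
  read b, top Z: go to s0, push XZ → (s0, bbaaab, XZ)
  read b, top X: go to s1, push B → (s1, baaab, BZ)
  read b, top B: go to s2, push BB → (s2, aaab, BBZ)
  read a, top B: go to s1, push X → (s1, aab, XBZ)
  read a, top X: go to s1, push BA → (s1, ab, BABZ)
  read a, top B: go to s2, push ε → (s2, b, ABZ)
  read b, top A: go to s1, push ε → (s1, ε, BZ)
All input consumed in state s1 with stack BZ.

BZ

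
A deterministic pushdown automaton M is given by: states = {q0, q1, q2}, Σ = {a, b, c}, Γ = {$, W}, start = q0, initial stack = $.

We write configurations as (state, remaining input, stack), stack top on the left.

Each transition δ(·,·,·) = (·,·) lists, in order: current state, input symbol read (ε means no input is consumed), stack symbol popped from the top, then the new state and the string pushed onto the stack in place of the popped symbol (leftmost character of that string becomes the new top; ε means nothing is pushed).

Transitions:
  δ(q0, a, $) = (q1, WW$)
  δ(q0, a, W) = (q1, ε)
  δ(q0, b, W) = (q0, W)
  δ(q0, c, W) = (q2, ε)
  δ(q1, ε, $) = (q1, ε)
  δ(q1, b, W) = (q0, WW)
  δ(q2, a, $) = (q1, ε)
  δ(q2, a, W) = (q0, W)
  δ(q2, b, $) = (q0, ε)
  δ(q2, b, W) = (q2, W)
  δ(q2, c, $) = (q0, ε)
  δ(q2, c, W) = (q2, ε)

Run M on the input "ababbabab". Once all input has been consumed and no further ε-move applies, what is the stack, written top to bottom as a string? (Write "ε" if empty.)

(q0, ababbabab, $) ⊢ (q1, babbabab, WW$) ⊢ (q0, abbabab, WWW$) ⊢ (q1, bbabab, WW$) ⊢ (q0, babab, WWW$) ⊢ (q0, abab, WWW$) ⊢ (q1, bab, WW$) ⊢ (q0, ab, WWW$) ⊢ (q1, b, WW$) ⊢ (q0, ε, WWW$)
All input consumed in state q0 with stack WWW$.

WWW$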